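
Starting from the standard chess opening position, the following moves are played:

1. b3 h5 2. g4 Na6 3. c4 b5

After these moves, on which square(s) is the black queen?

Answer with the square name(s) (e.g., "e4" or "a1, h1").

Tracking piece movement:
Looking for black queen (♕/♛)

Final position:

  a b c d e f g h
  ─────────────────
8│♜ · ♝ ♛ ♚ ♝ ♞ ♜│8
7│♟ · ♟ ♟ ♟ ♟ ♟ ·│7
6│♞ · · · · · · ·│6
5│· ♟ · · · · · ♟│5
4│· · ♙ · · · ♙ ·│4
3│· ♙ · · · · · ·│3
2│♙ · · ♙ ♙ ♙ · ♙│2
1│♖ ♘ ♗ ♕ ♔ ♗ ♘ ♖│1
  ─────────────────
  a b c d e f g h


d8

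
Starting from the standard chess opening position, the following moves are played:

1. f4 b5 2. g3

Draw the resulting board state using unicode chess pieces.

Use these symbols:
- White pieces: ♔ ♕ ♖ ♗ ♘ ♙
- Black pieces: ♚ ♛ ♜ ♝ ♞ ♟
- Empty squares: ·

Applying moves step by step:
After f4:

♜ ♞ ♝ ♛ ♚ ♝ ♞ ♜
♟ ♟ ♟ ♟ ♟ ♟ ♟ ♟
· · · · · · · ·
· · · · · · · ·
· · · · · ♙ · ·
· · · · · · · ·
♙ ♙ ♙ ♙ ♙ · ♙ ♙
♖ ♘ ♗ ♕ ♔ ♗ ♘ ♖


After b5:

♜ ♞ ♝ ♛ ♚ ♝ ♞ ♜
♟ · ♟ ♟ ♟ ♟ ♟ ♟
· · · · · · · ·
· ♟ · · · · · ·
· · · · · ♙ · ·
· · · · · · · ·
♙ ♙ ♙ ♙ ♙ · ♙ ♙
♖ ♘ ♗ ♕ ♔ ♗ ♘ ♖


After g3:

♜ ♞ ♝ ♛ ♚ ♝ ♞ ♜
♟ · ♟ ♟ ♟ ♟ ♟ ♟
· · · · · · · ·
· ♟ · · · · · ·
· · · · · ♙ · ·
· · · · · · ♙ ·
♙ ♙ ♙ ♙ ♙ · · ♙
♖ ♘ ♗ ♕ ♔ ♗ ♘ ♖



  a b c d e f g h
  ─────────────────
8│♜ ♞ ♝ ♛ ♚ ♝ ♞ ♜│8
7│♟ · ♟ ♟ ♟ ♟ ♟ ♟│7
6│· · · · · · · ·│6
5│· ♟ · · · · · ·│5
4│· · · · · ♙ · ·│4
3│· · · · · · ♙ ·│3
2│♙ ♙ ♙ ♙ ♙ · · ♙│2
1│♖ ♘ ♗ ♕ ♔ ♗ ♘ ♖│1
  ─────────────────
  a b c d e f g h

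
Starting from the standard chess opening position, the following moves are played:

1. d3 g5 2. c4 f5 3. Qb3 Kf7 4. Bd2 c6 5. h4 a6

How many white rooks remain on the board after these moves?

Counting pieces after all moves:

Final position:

  a b c d e f g h
  ─────────────────
8│♜ ♞ ♝ ♛ · ♝ ♞ ♜│8
7│· ♟ · ♟ ♟ ♚ · ♟│7
6│♟ · ♟ · · · · ·│6
5│· · · · · ♟ ♟ ·│5
4│· · ♙ · · · · ♙│4
3│· ♕ · ♙ · · · ·│3
2│♙ ♙ · ♗ ♙ ♙ ♙ ·│2
1│♖ ♘ · · ♔ ♗ ♘ ♖│1
  ─────────────────
  a b c d e f g h


2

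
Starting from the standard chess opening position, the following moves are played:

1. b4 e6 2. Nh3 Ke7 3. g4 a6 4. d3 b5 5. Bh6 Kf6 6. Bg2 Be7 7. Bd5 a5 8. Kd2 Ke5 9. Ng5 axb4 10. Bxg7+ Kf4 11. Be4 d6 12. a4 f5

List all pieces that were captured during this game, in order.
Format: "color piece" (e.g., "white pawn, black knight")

Tracking captures:
  axb4: captured white pawn
  Bxg7+: captured black pawn

white pawn, black pawn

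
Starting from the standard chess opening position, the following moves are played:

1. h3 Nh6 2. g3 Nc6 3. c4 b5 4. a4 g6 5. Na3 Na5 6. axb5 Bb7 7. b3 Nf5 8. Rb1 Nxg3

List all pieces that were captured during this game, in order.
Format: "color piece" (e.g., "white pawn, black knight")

Tracking captures:
  axb5: captured black pawn
  Nxg3: captured white pawn

black pawn, white pawn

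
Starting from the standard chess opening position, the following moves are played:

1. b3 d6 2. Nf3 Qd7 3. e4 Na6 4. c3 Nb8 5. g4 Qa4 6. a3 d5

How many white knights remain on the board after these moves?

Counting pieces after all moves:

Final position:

  a b c d e f g h
  ─────────────────
8│♜ ♞ ♝ · ♚ ♝ ♞ ♜│8
7│♟ ♟ ♟ · ♟ ♟ ♟ ♟│7
6│· · · · · · · ·│6
5│· · · ♟ · · · ·│5
4│♛ · · · ♙ · ♙ ·│4
3│♙ ♙ ♙ · · ♘ · ·│3
2│· · · ♙ · ♙ · ♙│2
1│♖ ♘ ♗ ♕ ♔ ♗ · ♖│1
  ─────────────────
  a b c d e f g h


2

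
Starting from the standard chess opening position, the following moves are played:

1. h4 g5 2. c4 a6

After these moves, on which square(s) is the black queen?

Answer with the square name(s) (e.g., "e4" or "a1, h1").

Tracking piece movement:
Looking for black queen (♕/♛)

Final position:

  a b c d e f g h
  ─────────────────
8│♜ ♞ ♝ ♛ ♚ ♝ ♞ ♜│8
7│· ♟ ♟ ♟ ♟ ♟ · ♟│7
6│♟ · · · · · · ·│6
5│· · · · · · ♟ ·│5
4│· · ♙ · · · · ♙│4
3│· · · · · · · ·│3
2│♙ ♙ · ♙ ♙ ♙ ♙ ·│2
1│♖ ♘ ♗ ♕ ♔ ♗ ♘ ♖│1
  ─────────────────
  a b c d e f g h


d8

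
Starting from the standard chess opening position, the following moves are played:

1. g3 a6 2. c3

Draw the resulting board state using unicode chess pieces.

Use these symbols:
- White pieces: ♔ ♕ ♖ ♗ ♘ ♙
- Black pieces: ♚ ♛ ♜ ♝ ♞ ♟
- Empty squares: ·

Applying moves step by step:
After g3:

♜ ♞ ♝ ♛ ♚ ♝ ♞ ♜
♟ ♟ ♟ ♟ ♟ ♟ ♟ ♟
· · · · · · · ·
· · · · · · · ·
· · · · · · · ·
· · · · · · ♙ ·
♙ ♙ ♙ ♙ ♙ ♙ · ♙
♖ ♘ ♗ ♕ ♔ ♗ ♘ ♖


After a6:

♜ ♞ ♝ ♛ ♚ ♝ ♞ ♜
· ♟ ♟ ♟ ♟ ♟ ♟ ♟
♟ · · · · · · ·
· · · · · · · ·
· · · · · · · ·
· · · · · · ♙ ·
♙ ♙ ♙ ♙ ♙ ♙ · ♙
♖ ♘ ♗ ♕ ♔ ♗ ♘ ♖


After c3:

♜ ♞ ♝ ♛ ♚ ♝ ♞ ♜
· ♟ ♟ ♟ ♟ ♟ ♟ ♟
♟ · · · · · · ·
· · · · · · · ·
· · · · · · · ·
· · ♙ · · · ♙ ·
♙ ♙ · ♙ ♙ ♙ · ♙
♖ ♘ ♗ ♕ ♔ ♗ ♘ ♖



  a b c d e f g h
  ─────────────────
8│♜ ♞ ♝ ♛ ♚ ♝ ♞ ♜│8
7│· ♟ ♟ ♟ ♟ ♟ ♟ ♟│7
6│♟ · · · · · · ·│6
5│· · · · · · · ·│5
4│· · · · · · · ·│4
3│· · ♙ · · · ♙ ·│3
2│♙ ♙ · ♙ ♙ ♙ · ♙│2
1│♖ ♘ ♗ ♕ ♔ ♗ ♘ ♖│1
  ─────────────────
  a b c d e f g h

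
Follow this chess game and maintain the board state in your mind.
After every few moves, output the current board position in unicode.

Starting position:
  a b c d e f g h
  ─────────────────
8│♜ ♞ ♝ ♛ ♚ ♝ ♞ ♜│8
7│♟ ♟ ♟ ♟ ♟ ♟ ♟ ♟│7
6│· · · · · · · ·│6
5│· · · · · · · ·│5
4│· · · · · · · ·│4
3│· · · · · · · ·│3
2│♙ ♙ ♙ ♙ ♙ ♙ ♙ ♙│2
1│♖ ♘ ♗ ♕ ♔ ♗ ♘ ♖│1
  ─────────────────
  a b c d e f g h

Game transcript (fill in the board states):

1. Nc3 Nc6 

  a b c d e f g h
  ─────────────────
8│♜ · ♝ ♛ ♚ ♝ ♞ ♜│8
7│♟ ♟ ♟ ♟ ♟ ♟ ♟ ♟│7
6│· · ♞ · · · · ·│6
5│· · · · · · · ·│5
4│· · · · · · · ·│4
3│· · ♘ · · · · ·│3
2│♙ ♙ ♙ ♙ ♙ ♙ ♙ ♙│2
1│♖ · ♗ ♕ ♔ ♗ ♘ ♖│1
  ─────────────────
  a b c d e f g h

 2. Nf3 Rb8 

  a b c d e f g h
  ─────────────────
8│· ♜ ♝ ♛ ♚ ♝ ♞ ♜│8
7│♟ ♟ ♟ ♟ ♟ ♟ ♟ ♟│7
6│· · ♞ · · · · ·│6
5│· · · · · · · ·│5
4│· · · · · · · ·│4
3│· · ♘ · · ♘ · ·│3
2│♙ ♙ ♙ ♙ ♙ ♙ ♙ ♙│2
1│♖ · ♗ ♕ ♔ ♗ · ♖│1
  ─────────────────
  a b c d e f g h

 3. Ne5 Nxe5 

  a b c d e f g h
  ─────────────────
8│· ♜ ♝ ♛ ♚ ♝ ♞ ♜│8
7│♟ ♟ ♟ ♟ ♟ ♟ ♟ ♟│7
6│· · · · · · · ·│6
5│· · · · ♞ · · ·│5
4│· · · · · · · ·│4
3│· · ♘ · · · · ·│3
2│♙ ♙ ♙ ♙ ♙ ♙ ♙ ♙│2
1│♖ · ♗ ♕ ♔ ♗ · ♖│1
  ─────────────────
  a b c d e f g h

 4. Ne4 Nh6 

  a b c d e f g h
  ─────────────────
8│· ♜ ♝ ♛ ♚ ♝ · ♜│8
7│♟ ♟ ♟ ♟ ♟ ♟ ♟ ♟│7
6│· · · · · · · ♞│6
5│· · · · ♞ · · ·│5
4│· · · · ♘ · · ·│4
3│· · · · · · · ·│3
2│♙ ♙ ♙ ♙ ♙ ♙ ♙ ♙│2
1│♖ · ♗ ♕ ♔ ♗ · ♖│1
  ─────────────────
  a b c d e f g h



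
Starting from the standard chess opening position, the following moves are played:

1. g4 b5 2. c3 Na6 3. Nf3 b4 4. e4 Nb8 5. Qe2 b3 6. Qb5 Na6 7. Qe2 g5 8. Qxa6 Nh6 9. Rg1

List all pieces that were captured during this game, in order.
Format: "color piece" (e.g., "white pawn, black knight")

Tracking captures:
  Qxa6: captured black knight

black knight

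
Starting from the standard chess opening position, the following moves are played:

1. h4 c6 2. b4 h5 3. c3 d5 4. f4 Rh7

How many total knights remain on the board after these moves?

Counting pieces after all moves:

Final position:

  a b c d e f g h
  ─────────────────
8│♜ ♞ ♝ ♛ ♚ ♝ ♞ ·│8
7│♟ ♟ · · ♟ ♟ ♟ ♜│7
6│· · ♟ · · · · ·│6
5│· · · ♟ · · · ♟│5
4│· ♙ · · · ♙ · ♙│4
3│· · ♙ · · · · ·│3
2│♙ · · ♙ ♙ · ♙ ·│2
1│♖ ♘ ♗ ♕ ♔ ♗ ♘ ♖│1
  ─────────────────
  a b c d e f g h


4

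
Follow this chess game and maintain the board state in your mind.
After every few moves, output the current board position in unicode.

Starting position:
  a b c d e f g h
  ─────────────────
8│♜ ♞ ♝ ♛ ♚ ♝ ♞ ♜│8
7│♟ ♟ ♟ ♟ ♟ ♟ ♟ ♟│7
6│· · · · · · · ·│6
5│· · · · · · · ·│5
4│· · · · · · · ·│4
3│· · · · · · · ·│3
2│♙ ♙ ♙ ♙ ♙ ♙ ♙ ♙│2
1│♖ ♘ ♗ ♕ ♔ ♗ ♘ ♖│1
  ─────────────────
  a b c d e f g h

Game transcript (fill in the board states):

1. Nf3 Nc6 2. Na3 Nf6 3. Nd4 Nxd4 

  a b c d e f g h
  ─────────────────
8│♜ · ♝ ♛ ♚ ♝ · ♜│8
7│♟ ♟ ♟ ♟ ♟ ♟ ♟ ♟│7
6│· · · · · ♞ · ·│6
5│· · · · · · · ·│5
4│· · · ♞ · · · ·│4
3│♘ · · · · · · ·│3
2│♙ ♙ ♙ ♙ ♙ ♙ ♙ ♙│2
1│♖ · ♗ ♕ ♔ ♗ · ♖│1
  ─────────────────
  a b c d e f g h

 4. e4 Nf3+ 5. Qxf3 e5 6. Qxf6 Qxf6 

  a b c d e f g h
  ─────────────────
8│♜ · ♝ · ♚ ♝ · ♜│8
7│♟ ♟ ♟ ♟ · ♟ ♟ ♟│7
6│· · · · · ♛ · ·│6
5│· · · · ♟ · · ·│5
4│· · · · ♙ · · ·│4
3│♘ · · · · · · ·│3
2│♙ ♙ ♙ ♙ · ♙ ♙ ♙│2
1│♖ · ♗ · ♔ ♗ · ♖│1
  ─────────────────
  a b c d e f g h

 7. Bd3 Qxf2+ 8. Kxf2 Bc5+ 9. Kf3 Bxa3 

  a b c d e f g h
  ─────────────────
8│♜ · ♝ · ♚ · · ♜│8
7│♟ ♟ ♟ ♟ · ♟ ♟ ♟│7
6│· · · · · · · ·│6
5│· · · · ♟ · · ·│5
4│· · · · ♙ · · ·│4
3│♝ · · ♗ · ♔ · ·│3
2│♙ ♙ ♙ ♙ · · ♙ ♙│2
1│♖ · ♗ · · · · ♖│1
  ─────────────────
  a b c d e f g h

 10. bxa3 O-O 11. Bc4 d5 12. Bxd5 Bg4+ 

  a b c d e f g h
  ─────────────────
8│♜ · · · · ♜ ♚ ·│8
7│♟ ♟ ♟ · · ♟ ♟ ♟│7
6│· · · · · · · ·│6
5│· · · ♗ ♟ · · ·│5
4│· · · · ♙ · ♝ ·│4
3│♙ · · · · ♔ · ·│3
2│♙ · ♙ ♙ · · ♙ ♙│2
1│♖ · ♗ · · · · ♖│1
  ─────────────────
  a b c d e f g h

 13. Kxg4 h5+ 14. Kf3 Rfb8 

  a b c d e f g h
  ─────────────────
8│♜ ♜ · · · · ♚ ·│8
7│♟ ♟ ♟ · · ♟ ♟ ·│7
6│· · · · · · · ·│6
5│· · · ♗ ♟ · · ♟│5
4│· · · · ♙ · · ·│4
3│♙ · · · · ♔ · ·│3
2│♙ · ♙ ♙ · · ♙ ♙│2
1│♖ · ♗ · · · · ♖│1
  ─────────────────
  a b c d e f g h


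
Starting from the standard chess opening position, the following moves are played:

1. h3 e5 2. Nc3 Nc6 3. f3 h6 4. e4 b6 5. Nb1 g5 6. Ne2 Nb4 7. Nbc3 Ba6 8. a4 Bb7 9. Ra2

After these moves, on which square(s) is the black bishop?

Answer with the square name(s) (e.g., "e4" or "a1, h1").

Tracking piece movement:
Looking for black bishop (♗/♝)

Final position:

  a b c d e f g h
  ─────────────────
8│♜ · · ♛ ♚ ♝ ♞ ♜│8
7│♟ ♝ ♟ ♟ · ♟ · ·│7
6│· ♟ · · · · · ♟│6
5│· · · · ♟ · ♟ ·│5
4│♙ ♞ · · ♙ · · ·│4
3│· · ♘ · · ♙ · ♙│3
2│♖ ♙ ♙ ♙ ♘ · ♙ ·│2
1│· · ♗ ♕ ♔ ♗ · ♖│1
  ─────────────────
  a b c d e f g h


b7, f8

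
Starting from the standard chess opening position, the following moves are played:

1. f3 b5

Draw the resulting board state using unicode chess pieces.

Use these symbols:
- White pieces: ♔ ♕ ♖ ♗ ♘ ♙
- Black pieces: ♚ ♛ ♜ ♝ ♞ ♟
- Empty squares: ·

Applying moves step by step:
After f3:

♜ ♞ ♝ ♛ ♚ ♝ ♞ ♜
♟ ♟ ♟ ♟ ♟ ♟ ♟ ♟
· · · · · · · ·
· · · · · · · ·
· · · · · · · ·
· · · · · ♙ · ·
♙ ♙ ♙ ♙ ♙ · ♙ ♙
♖ ♘ ♗ ♕ ♔ ♗ ♘ ♖


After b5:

♜ ♞ ♝ ♛ ♚ ♝ ♞ ♜
♟ · ♟ ♟ ♟ ♟ ♟ ♟
· · · · · · · ·
· ♟ · · · · · ·
· · · · · · · ·
· · · · · ♙ · ·
♙ ♙ ♙ ♙ ♙ · ♙ ♙
♖ ♘ ♗ ♕ ♔ ♗ ♘ ♖



  a b c d e f g h
  ─────────────────
8│♜ ♞ ♝ ♛ ♚ ♝ ♞ ♜│8
7│♟ · ♟ ♟ ♟ ♟ ♟ ♟│7
6│· · · · · · · ·│6
5│· ♟ · · · · · ·│5
4│· · · · · · · ·│4
3│· · · · · ♙ · ·│3
2│♙ ♙ ♙ ♙ ♙ · ♙ ♙│2
1│♖ ♘ ♗ ♕ ♔ ♗ ♘ ♖│1
  ─────────────────
  a b c d e f g h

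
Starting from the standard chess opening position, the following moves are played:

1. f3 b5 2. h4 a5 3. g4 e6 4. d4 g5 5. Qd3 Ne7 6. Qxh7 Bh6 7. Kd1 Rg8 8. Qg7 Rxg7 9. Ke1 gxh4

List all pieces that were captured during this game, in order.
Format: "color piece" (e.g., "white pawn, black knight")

Tracking captures:
  Qxh7: captured black pawn
  Rxg7: captured white queen
  gxh4: captured white pawn

black pawn, white queen, white pawn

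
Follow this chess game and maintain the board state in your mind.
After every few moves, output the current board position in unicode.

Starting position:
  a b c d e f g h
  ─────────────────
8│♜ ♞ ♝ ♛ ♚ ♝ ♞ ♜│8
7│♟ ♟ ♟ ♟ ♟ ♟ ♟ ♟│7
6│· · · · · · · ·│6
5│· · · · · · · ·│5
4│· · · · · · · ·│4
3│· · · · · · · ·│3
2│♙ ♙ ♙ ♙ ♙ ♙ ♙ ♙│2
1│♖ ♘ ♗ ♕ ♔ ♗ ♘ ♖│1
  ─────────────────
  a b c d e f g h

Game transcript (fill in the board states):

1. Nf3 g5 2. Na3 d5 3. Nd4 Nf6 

  a b c d e f g h
  ─────────────────
8│♜ ♞ ♝ ♛ ♚ ♝ · ♜│8
7│♟ ♟ ♟ · ♟ ♟ · ♟│7
6│· · · · · ♞ · ·│6
5│· · · ♟ · · ♟ ·│5
4│· · · ♘ · · · ·│4
3│♘ · · · · · · ·│3
2│♙ ♙ ♙ ♙ ♙ ♙ ♙ ♙│2
1│♖ · ♗ ♕ ♔ ♗ · ♖│1
  ─────────────────
  a b c d e f g h

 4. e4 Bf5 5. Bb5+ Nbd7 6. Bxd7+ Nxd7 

  a b c d e f g h
  ─────────────────
8│♜ · · ♛ ♚ ♝ · ♜│8
7│♟ ♟ ♟ ♞ ♟ ♟ · ♟│7
6│· · · · · · · ·│6
5│· · · ♟ · ♝ ♟ ·│5
4│· · · ♘ ♙ · · ·│4
3│♘ · · · · · · ·│3
2│♙ ♙ ♙ ♙ · ♙ ♙ ♙│2
1│♖ · ♗ ♕ ♔ · · ♖│1
  ─────────────────
  a b c d e f g h

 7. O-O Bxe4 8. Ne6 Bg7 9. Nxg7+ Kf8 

  a b c d e f g h
  ─────────────────
8│♜ · · ♛ · ♚ · ♜│8
7│♟ ♟ ♟ ♞ ♟ ♟ ♘ ♟│7
6│· · · · · · · ·│6
5│· · · ♟ · · ♟ ·│5
4│· · · · ♝ · · ·│4
3│♘ · · · · · · ·│3
2│♙ ♙ ♙ ♙ · ♙ ♙ ♙│2
1│♖ · ♗ ♕ · ♖ ♔ ·│1
  ─────────────────
  a b c d e f g h

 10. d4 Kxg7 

  a b c d e f g h
  ─────────────────
8│♜ · · ♛ · · · ♜│8
7│♟ ♟ ♟ ♞ ♟ ♟ ♚ ♟│7
6│· · · · · · · ·│6
5│· · · ♟ · · ♟ ·│5
4│· · · ♙ ♝ · · ·│4
3│♘ · · · · · · ·│3
2│♙ ♙ ♙ · · ♙ ♙ ♙│2
1│♖ · ♗ ♕ · ♖ ♔ ·│1
  ─────────────────
  a b c d e f g h


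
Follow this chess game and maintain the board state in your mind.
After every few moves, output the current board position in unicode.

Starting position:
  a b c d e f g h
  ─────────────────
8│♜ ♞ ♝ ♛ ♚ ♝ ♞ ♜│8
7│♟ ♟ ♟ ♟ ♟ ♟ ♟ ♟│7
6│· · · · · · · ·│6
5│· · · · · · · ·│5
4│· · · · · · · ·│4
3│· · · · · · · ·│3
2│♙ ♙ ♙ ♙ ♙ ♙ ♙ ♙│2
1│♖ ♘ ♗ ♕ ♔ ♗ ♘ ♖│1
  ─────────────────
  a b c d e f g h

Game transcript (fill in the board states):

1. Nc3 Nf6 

  a b c d e f g h
  ─────────────────
8│♜ ♞ ♝ ♛ ♚ ♝ · ♜│8
7│♟ ♟ ♟ ♟ ♟ ♟ ♟ ♟│7
6│· · · · · ♞ · ·│6
5│· · · · · · · ·│5
4│· · · · · · · ·│4
3│· · ♘ · · · · ·│3
2│♙ ♙ ♙ ♙ ♙ ♙ ♙ ♙│2
1│♖ · ♗ ♕ ♔ ♗ ♘ ♖│1
  ─────────────────
  a b c d e f g h

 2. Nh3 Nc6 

  a b c d e f g h
  ─────────────────
8│♜ · ♝ ♛ ♚ ♝ · ♜│8
7│♟ ♟ ♟ ♟ ♟ ♟ ♟ ♟│7
6│· · ♞ · · ♞ · ·│6
5│· · · · · · · ·│5
4│· · · · · · · ·│4
3│· · ♘ · · · · ♘│3
2│♙ ♙ ♙ ♙ ♙ ♙ ♙ ♙│2
1│♖ · ♗ ♕ ♔ ♗ · ♖│1
  ─────────────────
  a b c d e f g h

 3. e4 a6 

  a b c d e f g h
  ─────────────────
8│♜ · ♝ ♛ ♚ ♝ · ♜│8
7│· ♟ ♟ ♟ ♟ ♟ ♟ ♟│7
6│♟ · ♞ · · ♞ · ·│6
5│· · · · · · · ·│5
4│· · · · ♙ · · ·│4
3│· · ♘ · · · · ♘│3
2│♙ ♙ ♙ ♙ · ♙ ♙ ♙│2
1│♖ · ♗ ♕ ♔ ♗ · ♖│1
  ─────────────────
  a b c d e f g h

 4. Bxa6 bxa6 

  a b c d e f g h
  ─────────────────
8│♜ · ♝ ♛ ♚ ♝ · ♜│8
7│· · ♟ ♟ ♟ ♟ ♟ ♟│7
6│♟ · ♞ · · ♞ · ·│6
5│· · · · · · · ·│5
4│· · · · ♙ · · ·│4
3│· · ♘ · · · · ♘│3
2│♙ ♙ ♙ ♙ · ♙ ♙ ♙│2
1│♖ · ♗ ♕ ♔ · · ♖│1
  ─────────────────
  a b c d e f g h



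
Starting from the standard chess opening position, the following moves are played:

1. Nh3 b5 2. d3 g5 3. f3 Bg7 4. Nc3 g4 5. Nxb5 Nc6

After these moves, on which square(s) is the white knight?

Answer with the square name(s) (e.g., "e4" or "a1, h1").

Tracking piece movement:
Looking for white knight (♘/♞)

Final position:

  a b c d e f g h
  ─────────────────
8│♜ · ♝ ♛ ♚ · ♞ ♜│8
7│♟ · ♟ ♟ ♟ ♟ ♝ ♟│7
6│· · ♞ · · · · ·│6
5│· ♘ · · · · · ·│5
4│· · · · · · ♟ ·│4
3│· · · ♙ · ♙ · ♘│3
2│♙ ♙ ♙ · ♙ · ♙ ♙│2
1│♖ · ♗ ♕ ♔ ♗ · ♖│1
  ─────────────────
  a b c d e f g h


b5, h3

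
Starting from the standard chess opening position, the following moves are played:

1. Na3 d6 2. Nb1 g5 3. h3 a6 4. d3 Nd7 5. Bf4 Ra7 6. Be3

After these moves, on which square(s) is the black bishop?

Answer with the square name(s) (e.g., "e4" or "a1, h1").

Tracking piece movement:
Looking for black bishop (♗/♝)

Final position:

  a b c d e f g h
  ─────────────────
8│· · ♝ ♛ ♚ ♝ ♞ ♜│8
7│♜ ♟ ♟ ♞ ♟ ♟ · ♟│7
6│♟ · · ♟ · · · ·│6
5│· · · · · · ♟ ·│5
4│· · · · · · · ·│4
3│· · · ♙ ♗ · · ♙│3
2│♙ ♙ ♙ · ♙ ♙ ♙ ·│2
1│♖ ♘ · ♕ ♔ ♗ ♘ ♖│1
  ─────────────────
  a b c d e f g h


c8, f8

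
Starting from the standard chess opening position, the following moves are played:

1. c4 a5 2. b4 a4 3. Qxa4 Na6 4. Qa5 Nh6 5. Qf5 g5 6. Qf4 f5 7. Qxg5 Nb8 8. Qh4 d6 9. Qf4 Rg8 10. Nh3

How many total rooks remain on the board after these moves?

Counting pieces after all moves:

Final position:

  a b c d e f g h
  ─────────────────
8│♜ ♞ ♝ ♛ ♚ ♝ ♜ ·│8
7│· ♟ ♟ · ♟ · · ♟│7
6│· · · ♟ · · · ♞│6
5│· · · · · ♟ · ·│5
4│· ♙ ♙ · · ♕ · ·│4
3│· · · · · · · ♘│3
2│♙ · · ♙ ♙ ♙ ♙ ♙│2
1│♖ ♘ ♗ · ♔ ♗ · ♖│1
  ─────────────────
  a b c d e f g h


4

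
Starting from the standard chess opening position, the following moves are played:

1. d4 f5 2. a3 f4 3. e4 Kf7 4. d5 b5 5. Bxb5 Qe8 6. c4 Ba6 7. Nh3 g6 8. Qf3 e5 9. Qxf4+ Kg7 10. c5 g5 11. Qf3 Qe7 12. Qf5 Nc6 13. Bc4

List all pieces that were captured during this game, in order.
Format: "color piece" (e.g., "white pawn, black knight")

Tracking captures:
  Bxb5: captured black pawn
  Qxf4+: captured black pawn

black pawn, black pawn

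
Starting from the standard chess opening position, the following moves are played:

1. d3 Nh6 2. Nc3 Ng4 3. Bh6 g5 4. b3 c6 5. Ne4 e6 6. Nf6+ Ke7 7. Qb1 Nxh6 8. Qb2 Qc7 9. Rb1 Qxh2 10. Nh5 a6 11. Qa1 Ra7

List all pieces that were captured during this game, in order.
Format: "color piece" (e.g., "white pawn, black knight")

Tracking captures:
  Nxh6: captured white bishop
  Qxh2: captured white pawn

white bishop, white pawn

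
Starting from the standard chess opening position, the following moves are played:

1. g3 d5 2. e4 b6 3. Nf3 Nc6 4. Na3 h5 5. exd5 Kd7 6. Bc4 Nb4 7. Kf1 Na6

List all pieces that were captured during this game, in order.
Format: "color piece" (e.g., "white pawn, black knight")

Tracking captures:
  exd5: captured black pawn

black pawn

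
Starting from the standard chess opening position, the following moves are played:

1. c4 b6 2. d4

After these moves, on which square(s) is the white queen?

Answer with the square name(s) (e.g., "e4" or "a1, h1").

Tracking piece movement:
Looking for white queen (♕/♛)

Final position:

  a b c d e f g h
  ─────────────────
8│♜ ♞ ♝ ♛ ♚ ♝ ♞ ♜│8
7│♟ · ♟ ♟ ♟ ♟ ♟ ♟│7
6│· ♟ · · · · · ·│6
5│· · · · · · · ·│5
4│· · ♙ ♙ · · · ·│4
3│· · · · · · · ·│3
2│♙ ♙ · · ♙ ♙ ♙ ♙│2
1│♖ ♘ ♗ ♕ ♔ ♗ ♘ ♖│1
  ─────────────────
  a b c d e f g h


d1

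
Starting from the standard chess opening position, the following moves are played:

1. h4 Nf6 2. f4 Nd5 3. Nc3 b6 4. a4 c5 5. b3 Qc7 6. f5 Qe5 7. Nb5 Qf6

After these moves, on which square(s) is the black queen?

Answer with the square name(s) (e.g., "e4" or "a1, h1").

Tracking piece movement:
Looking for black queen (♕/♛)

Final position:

  a b c d e f g h
  ─────────────────
8│♜ ♞ ♝ · ♚ ♝ · ♜│8
7│♟ · · ♟ ♟ ♟ ♟ ♟│7
6│· ♟ · · · ♛ · ·│6
5│· ♘ ♟ ♞ · ♙ · ·│5
4│♙ · · · · · · ♙│4
3│· ♙ · · · · · ·│3
2│· · ♙ ♙ ♙ · ♙ ·│2
1│♖ · ♗ ♕ ♔ ♗ ♘ ♖│1
  ─────────────────
  a b c d e f g h


f6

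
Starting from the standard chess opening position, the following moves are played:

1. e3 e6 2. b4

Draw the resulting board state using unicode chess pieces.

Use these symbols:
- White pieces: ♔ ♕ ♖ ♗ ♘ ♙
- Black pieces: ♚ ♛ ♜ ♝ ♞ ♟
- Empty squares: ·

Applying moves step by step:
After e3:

♜ ♞ ♝ ♛ ♚ ♝ ♞ ♜
♟ ♟ ♟ ♟ ♟ ♟ ♟ ♟
· · · · · · · ·
· · · · · · · ·
· · · · · · · ·
· · · · ♙ · · ·
♙ ♙ ♙ ♙ · ♙ ♙ ♙
♖ ♘ ♗ ♕ ♔ ♗ ♘ ♖


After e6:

♜ ♞ ♝ ♛ ♚ ♝ ♞ ♜
♟ ♟ ♟ ♟ · ♟ ♟ ♟
· · · · ♟ · · ·
· · · · · · · ·
· · · · · · · ·
· · · · ♙ · · ·
♙ ♙ ♙ ♙ · ♙ ♙ ♙
♖ ♘ ♗ ♕ ♔ ♗ ♘ ♖


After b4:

♜ ♞ ♝ ♛ ♚ ♝ ♞ ♜
♟ ♟ ♟ ♟ · ♟ ♟ ♟
· · · · ♟ · · ·
· · · · · · · ·
· ♙ · · · · · ·
· · · · ♙ · · ·
♙ · ♙ ♙ · ♙ ♙ ♙
♖ ♘ ♗ ♕ ♔ ♗ ♘ ♖



  a b c d e f g h
  ─────────────────
8│♜ ♞ ♝ ♛ ♚ ♝ ♞ ♜│8
7│♟ ♟ ♟ ♟ · ♟ ♟ ♟│7
6│· · · · ♟ · · ·│6
5│· · · · · · · ·│5
4│· ♙ · · · · · ·│4
3│· · · · ♙ · · ·│3
2│♙ · ♙ ♙ · ♙ ♙ ♙│2
1│♖ ♘ ♗ ♕ ♔ ♗ ♘ ♖│1
  ─────────────────
  a b c d e f g h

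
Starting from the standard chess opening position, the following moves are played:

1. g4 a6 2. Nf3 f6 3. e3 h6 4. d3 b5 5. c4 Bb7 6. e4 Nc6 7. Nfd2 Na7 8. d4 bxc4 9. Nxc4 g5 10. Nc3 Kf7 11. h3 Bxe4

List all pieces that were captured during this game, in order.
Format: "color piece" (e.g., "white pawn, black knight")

Tracking captures:
  bxc4: captured white pawn
  Nxc4: captured black pawn
  Bxe4: captured white pawn

white pawn, black pawn, white pawn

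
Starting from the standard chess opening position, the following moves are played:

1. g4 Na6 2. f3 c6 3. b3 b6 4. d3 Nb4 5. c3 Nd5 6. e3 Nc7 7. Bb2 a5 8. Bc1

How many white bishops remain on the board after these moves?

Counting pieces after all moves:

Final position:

  a b c d e f g h
  ─────────────────
8│♜ · ♝ ♛ ♚ ♝ ♞ ♜│8
7│· · ♞ ♟ ♟ ♟ ♟ ♟│7
6│· ♟ ♟ · · · · ·│6
5│♟ · · · · · · ·│5
4│· · · · · · ♙ ·│4
3│· ♙ ♙ ♙ ♙ ♙ · ·│3
2│♙ · · · · · · ♙│2
1│♖ ♘ ♗ ♕ ♔ ♗ ♘ ♖│1
  ─────────────────
  a b c d e f g h


2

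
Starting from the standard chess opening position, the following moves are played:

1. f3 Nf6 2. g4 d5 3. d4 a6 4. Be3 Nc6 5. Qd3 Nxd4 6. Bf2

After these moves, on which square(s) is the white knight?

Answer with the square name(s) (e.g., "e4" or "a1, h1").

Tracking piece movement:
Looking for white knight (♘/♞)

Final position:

  a b c d e f g h
  ─────────────────
8│♜ · ♝ ♛ ♚ ♝ · ♜│8
7│· ♟ ♟ · ♟ ♟ ♟ ♟│7
6│♟ · · · · ♞ · ·│6
5│· · · ♟ · · · ·│5
4│· · · ♞ · · ♙ ·│4
3│· · · ♕ · ♙ · ·│3
2│♙ ♙ ♙ · ♙ ♗ · ♙│2
1│♖ ♘ · · ♔ ♗ ♘ ♖│1
  ─────────────────
  a b c d e f g h


b1, g1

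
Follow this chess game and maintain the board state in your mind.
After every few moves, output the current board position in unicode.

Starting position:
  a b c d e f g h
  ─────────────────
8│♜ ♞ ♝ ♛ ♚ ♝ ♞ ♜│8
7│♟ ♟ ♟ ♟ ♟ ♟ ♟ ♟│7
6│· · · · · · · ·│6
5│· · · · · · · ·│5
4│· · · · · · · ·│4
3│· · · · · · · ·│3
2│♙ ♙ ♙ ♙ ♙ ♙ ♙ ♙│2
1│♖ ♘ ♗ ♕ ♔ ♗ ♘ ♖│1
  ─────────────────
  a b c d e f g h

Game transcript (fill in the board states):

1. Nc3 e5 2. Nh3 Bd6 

  a b c d e f g h
  ─────────────────
8│♜ ♞ ♝ ♛ ♚ · ♞ ♜│8
7│♟ ♟ ♟ ♟ · ♟ ♟ ♟│7
6│· · · ♝ · · · ·│6
5│· · · · ♟ · · ·│5
4│· · · · · · · ·│4
3│· · ♘ · · · · ♘│3
2│♙ ♙ ♙ ♙ ♙ ♙ ♙ ♙│2
1│♖ · ♗ ♕ ♔ ♗ · ♖│1
  ─────────────────
  a b c d e f g h

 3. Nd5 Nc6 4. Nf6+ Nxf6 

  a b c d e f g h
  ─────────────────
8│♜ · ♝ ♛ ♚ · · ♜│8
7│♟ ♟ ♟ ♟ · ♟ ♟ ♟│7
6│· · ♞ ♝ · ♞ · ·│6
5│· · · · ♟ · · ·│5
4│· · · · · · · ·│4
3│· · · · · · · ♘│3
2│♙ ♙ ♙ ♙ ♙ ♙ ♙ ♙│2
1│♖ · ♗ ♕ ♔ ♗ · ♖│1
  ─────────────────
  a b c d e f g h

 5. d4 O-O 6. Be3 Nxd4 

  a b c d e f g h
  ─────────────────
8│♜ · ♝ ♛ · ♜ ♚ ·│8
7│♟ ♟ ♟ ♟ · ♟ ♟ ♟│7
6│· · · ♝ · ♞ · ·│6
5│· · · · ♟ · · ·│5
4│· · · ♞ · · · ·│4
3│· · · · ♗ · · ♘│3
2│♙ ♙ ♙ · ♙ ♙ ♙ ♙│2
1│♖ · · ♕ ♔ ♗ · ♖│1
  ─────────────────
  a b c d e f g h

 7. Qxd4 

  a b c d e f g h
  ─────────────────
8│♜ · ♝ ♛ · ♜ ♚ ·│8
7│♟ ♟ ♟ ♟ · ♟ ♟ ♟│7
6│· · · ♝ · ♞ · ·│6
5│· · · · ♟ · · ·│5
4│· · · ♕ · · · ·│4
3│· · · · ♗ · · ♘│3
2│♙ ♙ ♙ · ♙ ♙ ♙ ♙│2
1│♖ · · · ♔ ♗ · ♖│1
  ─────────────────
  a b c d e f g h


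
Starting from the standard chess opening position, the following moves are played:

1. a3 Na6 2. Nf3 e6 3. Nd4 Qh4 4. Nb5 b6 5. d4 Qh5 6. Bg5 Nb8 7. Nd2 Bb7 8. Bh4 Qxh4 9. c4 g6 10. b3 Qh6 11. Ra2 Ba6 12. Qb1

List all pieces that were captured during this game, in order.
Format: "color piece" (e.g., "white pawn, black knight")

Tracking captures:
  Qxh4: captured white bishop

white bishop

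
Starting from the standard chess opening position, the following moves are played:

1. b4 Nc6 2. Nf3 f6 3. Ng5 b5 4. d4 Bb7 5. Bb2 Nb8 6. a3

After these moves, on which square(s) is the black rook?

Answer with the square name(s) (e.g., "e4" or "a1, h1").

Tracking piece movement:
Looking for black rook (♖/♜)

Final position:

  a b c d e f g h
  ─────────────────
8│♜ ♞ · ♛ ♚ ♝ ♞ ♜│8
7│♟ ♝ ♟ ♟ ♟ · ♟ ♟│7
6│· · · · · ♟ · ·│6
5│· ♟ · · · · ♘ ·│5
4│· ♙ · ♙ · · · ·│4
3│♙ · · · · · · ·│3
2│· ♗ ♙ · ♙ ♙ ♙ ♙│2
1│♖ ♘ · ♕ ♔ ♗ · ♖│1
  ─────────────────
  a b c d e f g h


a8, h8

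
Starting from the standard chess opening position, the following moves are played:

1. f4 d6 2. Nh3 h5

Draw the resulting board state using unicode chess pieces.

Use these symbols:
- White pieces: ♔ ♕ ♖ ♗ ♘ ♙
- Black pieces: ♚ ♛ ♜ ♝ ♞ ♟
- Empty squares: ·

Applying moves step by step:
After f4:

♜ ♞ ♝ ♛ ♚ ♝ ♞ ♜
♟ ♟ ♟ ♟ ♟ ♟ ♟ ♟
· · · · · · · ·
· · · · · · · ·
· · · · · ♙ · ·
· · · · · · · ·
♙ ♙ ♙ ♙ ♙ · ♙ ♙
♖ ♘ ♗ ♕ ♔ ♗ ♘ ♖


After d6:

♜ ♞ ♝ ♛ ♚ ♝ ♞ ♜
♟ ♟ ♟ · ♟ ♟ ♟ ♟
· · · ♟ · · · ·
· · · · · · · ·
· · · · · ♙ · ·
· · · · · · · ·
♙ ♙ ♙ ♙ ♙ · ♙ ♙
♖ ♘ ♗ ♕ ♔ ♗ ♘ ♖


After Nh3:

♜ ♞ ♝ ♛ ♚ ♝ ♞ ♜
♟ ♟ ♟ · ♟ ♟ ♟ ♟
· · · ♟ · · · ·
· · · · · · · ·
· · · · · ♙ · ·
· · · · · · · ♘
♙ ♙ ♙ ♙ ♙ · ♙ ♙
♖ ♘ ♗ ♕ ♔ ♗ · ♖


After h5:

♜ ♞ ♝ ♛ ♚ ♝ ♞ ♜
♟ ♟ ♟ · ♟ ♟ ♟ ·
· · · ♟ · · · ·
· · · · · · · ♟
· · · · · ♙ · ·
· · · · · · · ♘
♙ ♙ ♙ ♙ ♙ · ♙ ♙
♖ ♘ ♗ ♕ ♔ ♗ · ♖



  a b c d e f g h
  ─────────────────
8│♜ ♞ ♝ ♛ ♚ ♝ ♞ ♜│8
7│♟ ♟ ♟ · ♟ ♟ ♟ ·│7
6│· · · ♟ · · · ·│6
5│· · · · · · · ♟│5
4│· · · · · ♙ · ·│4
3│· · · · · · · ♘│3
2│♙ ♙ ♙ ♙ ♙ · ♙ ♙│2
1│♖ ♘ ♗ ♕ ♔ ♗ · ♖│1
  ─────────────────
  a b c d e f g h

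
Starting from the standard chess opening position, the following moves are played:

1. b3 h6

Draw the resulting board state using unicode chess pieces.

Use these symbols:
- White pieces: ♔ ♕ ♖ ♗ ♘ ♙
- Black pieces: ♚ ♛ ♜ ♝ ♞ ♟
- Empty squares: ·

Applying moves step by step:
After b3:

♜ ♞ ♝ ♛ ♚ ♝ ♞ ♜
♟ ♟ ♟ ♟ ♟ ♟ ♟ ♟
· · · · · · · ·
· · · · · · · ·
· · · · · · · ·
· ♙ · · · · · ·
♙ · ♙ ♙ ♙ ♙ ♙ ♙
♖ ♘ ♗ ♕ ♔ ♗ ♘ ♖


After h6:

♜ ♞ ♝ ♛ ♚ ♝ ♞ ♜
♟ ♟ ♟ ♟ ♟ ♟ ♟ ·
· · · · · · · ♟
· · · · · · · ·
· · · · · · · ·
· ♙ · · · · · ·
♙ · ♙ ♙ ♙ ♙ ♙ ♙
♖ ♘ ♗ ♕ ♔ ♗ ♘ ♖



  a b c d e f g h
  ─────────────────
8│♜ ♞ ♝ ♛ ♚ ♝ ♞ ♜│8
7│♟ ♟ ♟ ♟ ♟ ♟ ♟ ·│7
6│· · · · · · · ♟│6
5│· · · · · · · ·│5
4│· · · · · · · ·│4
3│· ♙ · · · · · ·│3
2│♙ · ♙ ♙ ♙ ♙ ♙ ♙│2
1│♖ ♘ ♗ ♕ ♔ ♗ ♘ ♖│1
  ─────────────────
  a b c d e f g h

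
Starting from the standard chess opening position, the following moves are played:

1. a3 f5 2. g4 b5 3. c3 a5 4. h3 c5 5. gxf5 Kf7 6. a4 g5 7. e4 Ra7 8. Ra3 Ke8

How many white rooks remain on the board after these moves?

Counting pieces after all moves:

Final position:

  a b c d e f g h
  ─────────────────
8│· ♞ ♝ ♛ ♚ ♝ ♞ ♜│8
7│♜ · · ♟ ♟ · · ♟│7
6│· · · · · · · ·│6
5│♟ ♟ ♟ · · ♙ ♟ ·│5
4│♙ · · · ♙ · · ·│4
3│♖ · ♙ · · · · ♙│3
2│· ♙ · ♙ · ♙ · ·│2
1│· ♘ ♗ ♕ ♔ ♗ ♘ ♖│1
  ─────────────────
  a b c d e f g h


2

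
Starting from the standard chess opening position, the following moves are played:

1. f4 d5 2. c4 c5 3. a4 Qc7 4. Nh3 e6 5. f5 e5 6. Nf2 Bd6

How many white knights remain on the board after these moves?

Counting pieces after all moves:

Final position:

  a b c d e f g h
  ─────────────────
8│♜ ♞ ♝ · ♚ · ♞ ♜│8
7│♟ ♟ ♛ · · ♟ ♟ ♟│7
6│· · · ♝ · · · ·│6
5│· · ♟ ♟ ♟ ♙ · ·│5
4│♙ · ♙ · · · · ·│4
3│· · · · · · · ·│3
2│· ♙ · ♙ ♙ ♘ ♙ ♙│2
1│♖ ♘ ♗ ♕ ♔ ♗ · ♖│1
  ─────────────────
  a b c d e f g h


2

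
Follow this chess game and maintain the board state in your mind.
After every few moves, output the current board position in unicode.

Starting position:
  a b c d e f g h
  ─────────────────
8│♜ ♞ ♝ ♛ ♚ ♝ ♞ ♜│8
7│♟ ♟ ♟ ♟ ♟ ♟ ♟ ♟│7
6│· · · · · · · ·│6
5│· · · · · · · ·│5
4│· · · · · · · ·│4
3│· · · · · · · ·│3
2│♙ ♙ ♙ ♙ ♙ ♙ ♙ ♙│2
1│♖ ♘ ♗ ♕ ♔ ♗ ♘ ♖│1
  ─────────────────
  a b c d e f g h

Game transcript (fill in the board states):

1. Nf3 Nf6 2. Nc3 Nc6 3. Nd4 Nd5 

  a b c d e f g h
  ─────────────────
8│♜ · ♝ ♛ ♚ ♝ · ♜│8
7│♟ ♟ ♟ ♟ ♟ ♟ ♟ ♟│7
6│· · ♞ · · · · ·│6
5│· · · ♞ · · · ·│5
4│· · · ♘ · · · ·│4
3│· · ♘ · · · · ·│3
2│♙ ♙ ♙ ♙ ♙ ♙ ♙ ♙│2
1│♖ · ♗ ♕ ♔ ♗ · ♖│1
  ─────────────────
  a b c d e f g h

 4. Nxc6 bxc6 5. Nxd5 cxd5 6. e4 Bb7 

  a b c d e f g h
  ─────────────────
8│♜ · · ♛ ♚ ♝ · ♜│8
7│♟ ♝ ♟ ♟ ♟ ♟ ♟ ♟│7
6│· · · · · · · ·│6
5│· · · ♟ · · · ·│5
4│· · · · ♙ · · ·│4
3│· · · · · · · ·│3
2│♙ ♙ ♙ ♙ · ♙ ♙ ♙│2
1│♖ · ♗ ♕ ♔ ♗ · ♖│1
  ─────────────────
  a b c d e f g h

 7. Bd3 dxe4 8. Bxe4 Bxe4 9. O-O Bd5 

  a b c d e f g h
  ─────────────────
8│♜ · · ♛ ♚ ♝ · ♜│8
7│♟ · ♟ ♟ ♟ ♟ ♟ ♟│7
6│· · · · · · · ·│6
5│· · · ♝ · · · ·│5
4│· · · · · · · ·│4
3│· · · · · · · ·│3
2│♙ ♙ ♙ ♙ · ♙ ♙ ♙│2
1│♖ · ♗ ♕ · ♖ ♔ ·│1
  ─────────────────
  a b c d e f g h

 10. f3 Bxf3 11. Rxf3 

  a b c d e f g h
  ─────────────────
8│♜ · · ♛ ♚ ♝ · ♜│8
7│♟ · ♟ ♟ ♟ ♟ ♟ ♟│7
6│· · · · · · · ·│6
5│· · · · · · · ·│5
4│· · · · · · · ·│4
3│· · · · · ♖ · ·│3
2│♙ ♙ ♙ ♙ · · ♙ ♙│2
1│♖ · ♗ ♕ · · ♔ ·│1
  ─────────────────
  a b c d e f g h


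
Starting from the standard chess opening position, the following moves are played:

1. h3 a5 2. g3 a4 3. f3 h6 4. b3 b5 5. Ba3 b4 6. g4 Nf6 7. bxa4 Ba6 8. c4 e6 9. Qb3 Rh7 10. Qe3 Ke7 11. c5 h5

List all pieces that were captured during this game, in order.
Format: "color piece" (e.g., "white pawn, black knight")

Tracking captures:
  bxa4: captured black pawn

black pawn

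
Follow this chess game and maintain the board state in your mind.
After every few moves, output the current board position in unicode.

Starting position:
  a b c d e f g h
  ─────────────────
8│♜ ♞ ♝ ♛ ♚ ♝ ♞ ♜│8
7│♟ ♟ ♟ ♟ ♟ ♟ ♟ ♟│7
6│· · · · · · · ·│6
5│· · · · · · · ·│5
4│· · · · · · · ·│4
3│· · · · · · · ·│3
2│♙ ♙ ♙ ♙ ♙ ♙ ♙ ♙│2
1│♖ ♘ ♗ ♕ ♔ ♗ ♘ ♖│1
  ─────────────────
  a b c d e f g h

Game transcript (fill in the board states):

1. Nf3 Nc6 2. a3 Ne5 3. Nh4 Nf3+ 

  a b c d e f g h
  ─────────────────
8│♜ · ♝ ♛ ♚ ♝ ♞ ♜│8
7│♟ ♟ ♟ ♟ ♟ ♟ ♟ ♟│7
6│· · · · · · · ·│6
5│· · · · · · · ·│5
4│· · · · · · · ♘│4
3│♙ · · · · ♞ · ·│3
2│· ♙ ♙ ♙ ♙ ♙ ♙ ♙│2
1│♖ ♘ ♗ ♕ ♔ ♗ · ♖│1
  ─────────────────
  a b c d e f g h

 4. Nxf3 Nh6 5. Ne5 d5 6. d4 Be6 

  a b c d e f g h
  ─────────────────
8│♜ · · ♛ ♚ ♝ · ♜│8
7│♟ ♟ ♟ · ♟ ♟ ♟ ♟│7
6│· · · · ♝ · · ♞│6
5│· · · ♟ ♘ · · ·│5
4│· · · ♙ · · · ·│4
3│♙ · · · · · · ·│3
2│· ♙ ♙ · ♙ ♙ ♙ ♙│2
1│♖ ♘ ♗ ♕ ♔ ♗ · ♖│1
  ─────────────────
  a b c d e f g h

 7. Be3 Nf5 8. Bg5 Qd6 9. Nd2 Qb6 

  a b c d e f g h
  ─────────────────
8│♜ · · · ♚ ♝ · ♜│8
7│♟ ♟ ♟ · ♟ ♟ ♟ ♟│7
6│· ♛ · · ♝ · · ·│6
5│· · · ♟ ♘ ♞ ♗ ·│5
4│· · · ♙ · · · ·│4
3│♙ · · · · · · ·│3
2│· ♙ ♙ ♘ ♙ ♙ ♙ ♙│2
1│♖ · · ♕ ♔ ♗ · ♖│1
  ─────────────────
  a b c d e f g h

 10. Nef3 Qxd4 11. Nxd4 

  a b c d e f g h
  ─────────────────
8│♜ · · · ♚ ♝ · ♜│8
7│♟ ♟ ♟ · ♟ ♟ ♟ ♟│7
6│· · · · ♝ · · ·│6
5│· · · ♟ · ♞ ♗ ·│5
4│· · · ♘ · · · ·│4
3│♙ · · · · · · ·│3
2│· ♙ ♙ ♘ ♙ ♙ ♙ ♙│2
1│♖ · · ♕ ♔ ♗ · ♖│1
  ─────────────────
  a b c d e f g h
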